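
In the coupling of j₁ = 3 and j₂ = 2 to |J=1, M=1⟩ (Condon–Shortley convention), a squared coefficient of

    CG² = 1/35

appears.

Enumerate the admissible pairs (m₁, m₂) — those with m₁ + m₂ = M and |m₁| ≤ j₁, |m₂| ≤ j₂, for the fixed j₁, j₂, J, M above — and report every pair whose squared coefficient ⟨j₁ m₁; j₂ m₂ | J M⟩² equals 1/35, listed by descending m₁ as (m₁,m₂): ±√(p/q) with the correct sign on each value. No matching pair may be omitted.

Admissible pairs with m₁+m₂ = M = 1: (-1,2), (0,1), (1,0), (2,-1), (3,-2)
  (m₁,m₂)=(3,-2): CG² = 3/7, CG = +√(3/7)
  (m₁,m₂)=(2,-1): CG² = 2/7, CG = −√(2/7)
  (m₁,m₂)=(1,0): CG² = 6/35, CG = +√(6/35)
  (m₁,m₂)=(0,1): CG² = 3/35, CG = −√(3/35)
  (m₁,m₂)=(-1,2): CG² = 1/35, CG = +√(1/35)   ← matches the target
Pairs with CG² = 1/35: (-1,2): +√(1/35)

(-1,2): +√(1/35)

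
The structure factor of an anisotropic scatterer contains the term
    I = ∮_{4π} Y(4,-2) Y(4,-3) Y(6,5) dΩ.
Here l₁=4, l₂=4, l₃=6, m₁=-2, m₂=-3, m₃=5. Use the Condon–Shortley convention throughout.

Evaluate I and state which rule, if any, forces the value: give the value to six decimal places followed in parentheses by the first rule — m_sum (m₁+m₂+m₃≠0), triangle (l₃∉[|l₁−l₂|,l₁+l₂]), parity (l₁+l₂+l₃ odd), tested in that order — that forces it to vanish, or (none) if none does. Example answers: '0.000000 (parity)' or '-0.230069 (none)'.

Rules hold: Σm=0, L=14 even, 0≤6≤8.
N = 9·9·13 = 1053
Δ = 2!·6!·6!/15! = 1/1261260
Racah Σ t=0..2: t=0:+1/4608 t=1:−1/1296 t=2:+1/4608 = -7/20736
⇒ 3j(4 4 6; 0 0 0)² = 20/1287, sgn -1
Racah Σ t=0..1: t=0:+1/172800 t=1:−1/86400 = -1/172800
⇒ 3j(4 4 6; -2 -3 5)² = 1/130, sgn +1
4πI² = N·(3j₀)²·(3jₘ)² = 18/143
I = -1·√(0.125874/4π) = -0.10008369
No selection rule forces the value: the integral is nonzero (none).

-0.100084 (none)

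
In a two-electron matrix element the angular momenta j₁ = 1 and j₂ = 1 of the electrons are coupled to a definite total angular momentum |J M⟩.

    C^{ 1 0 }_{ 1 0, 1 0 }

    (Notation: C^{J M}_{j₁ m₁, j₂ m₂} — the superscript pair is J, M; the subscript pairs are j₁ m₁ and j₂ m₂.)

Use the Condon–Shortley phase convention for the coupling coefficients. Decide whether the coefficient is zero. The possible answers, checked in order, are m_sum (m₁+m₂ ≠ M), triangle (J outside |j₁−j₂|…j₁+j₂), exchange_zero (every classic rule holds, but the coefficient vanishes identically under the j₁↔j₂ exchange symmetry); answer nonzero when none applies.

m-sum: m₁+m₂ = 0+0 = 0, M = 0  ✓
triangle: |j₁−j₂| = 0 ≤ J = 1 ≤ j₁+j₂ = 2  ✓
exchange: j₁=j₂ and m₁=m₂, and (−1)^(j₁+j₂−J) = (−1)^1 = −1 forces ⟨j₁m₁;j₂m₂|JM⟩ = −⟨j₂m₂;j₁m₁|JM⟩ = −⟨j₁m₁;j₂m₂|JM⟩ ⇒ the coefficient vanishes identically
Racah sum check: Σ_k collapses to 0 ⇒ CG = 0

exchange_zero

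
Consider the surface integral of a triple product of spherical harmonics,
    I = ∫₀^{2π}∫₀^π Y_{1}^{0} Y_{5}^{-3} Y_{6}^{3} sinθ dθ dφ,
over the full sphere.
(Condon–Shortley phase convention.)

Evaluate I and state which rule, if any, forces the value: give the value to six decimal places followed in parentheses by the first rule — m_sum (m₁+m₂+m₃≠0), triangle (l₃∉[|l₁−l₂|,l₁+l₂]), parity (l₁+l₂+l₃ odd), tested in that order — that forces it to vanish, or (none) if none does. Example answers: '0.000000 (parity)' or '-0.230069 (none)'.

Checks pass: Σm=0; 12 even; l₃=6∈[4,6].
(2·1+1)(2·5+1)(2·6+1) = 429
Δ: 0! 2! 10! / 13! → 1/858
sum: t=0:+1/14400 = 1/14400
3j²(1 5 6; 0 0 0) = Δ·Π!·Σ² = 6/143  (sign +1)
sum: t=0:+1/80640 = 1/80640
3j²(1 5 6; 0 -3 3) = Δ·Π!·Σ² = 9/286  (sign -1)
combine: 4πI² = 429·6/143·9/286 = 81/143
take √, sign -1: I = -0.21230956
No selection rule forces the value: the integral is nonzero (none).

-0.212310 (none)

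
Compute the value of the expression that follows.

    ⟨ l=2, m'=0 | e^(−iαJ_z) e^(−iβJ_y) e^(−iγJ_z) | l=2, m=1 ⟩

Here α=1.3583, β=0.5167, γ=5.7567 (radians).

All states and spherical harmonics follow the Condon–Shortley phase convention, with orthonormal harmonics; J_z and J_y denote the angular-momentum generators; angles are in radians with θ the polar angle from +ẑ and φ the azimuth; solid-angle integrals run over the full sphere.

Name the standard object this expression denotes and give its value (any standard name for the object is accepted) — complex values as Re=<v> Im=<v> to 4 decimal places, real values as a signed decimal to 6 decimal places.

This is a Wigner D-matrix element — the rotation-matrix element ⟨l m'| R(α,β,γ) |l m⟩ in the angular-momentum basis.
First d^2_{0,1}(β=0.5167), then the phase factors e^{-i(0)α} and e^{-i(1)γ}:
Half-angle: c=0.966813, s=0.255486. N=√(2·2·6·1)=4.898979
Admissible k: 1..2 (factorial args all ≥0)
  k=1: (−1)^0·4.8990/(2)·0.9668^3·0.2555^1 = +0.565548
  k=2: (−1)^1·4.8990/(2)·0.9668^1·0.2555^3 = -0.039493
d^2_{0,1}(0.5167) = +0.565548 -0.039493 = +0.526055
Attach z-rotation phases: D = e^{-i(0)(1.3583)}·(+0.526055)·e^{-i(1)(5.7567)} = +0.454816+0.264342i

Wigner D-matrix element, Re=0.4548 Im=0.2643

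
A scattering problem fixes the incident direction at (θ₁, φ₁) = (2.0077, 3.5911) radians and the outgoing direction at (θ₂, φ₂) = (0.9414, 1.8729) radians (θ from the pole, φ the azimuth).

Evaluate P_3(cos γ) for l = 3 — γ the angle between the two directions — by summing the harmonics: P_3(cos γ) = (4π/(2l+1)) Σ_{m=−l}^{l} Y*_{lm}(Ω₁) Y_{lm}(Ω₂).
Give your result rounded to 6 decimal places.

Addition theorem: P_3(cos γ) = (4π/7) Σ_m Y*_{lm}(Ω₁) Y_{lm}(Ω₂), m = −3…3:
  term(m=-3) = (0.029272, -0.061822)   from Y*(Ω₁)=(-0.068416, -0.302713), Y(Ω₂)=(0.173510, 0.135913)
  term(m=-2) = (0.133547, 0.040552)   from Y*(Ω₁)=(-0.220954, -0.277874), Y(Ω₂)=(-0.323531, 0.223344)
  term(m=-1) = (0.000862, -0.005809)   from Y*(Ω₁)=(0.027634, 0.013332), Y(Ω₂)=(-0.056944, -0.182723)
  term(m=+0) = (-0.092533, 0.000000)   from Y*(Ω₁)=(0.332354, -0.000000), Y(Ω₂)=(-0.278417, 0.000000)
  term(m=+1) = (0.000862, 0.005809)   from Y*(Ω₁)=(-0.027634, 0.013332), Y(Ω₂)=(0.056944, -0.182723)
  term(m=+2) = (0.133547, -0.040552)   from Y*(Ω₁)=(-0.220954, 0.277874), Y(Ω₂)=(-0.323531, -0.223344)
  term(m=+3) = (0.029272, 0.061822)   from Y*(Ω₁)=(0.068416, -0.302713), Y(Ω₂)=(-0.173510, 0.135913)
Total Σ_m = (0.234829, 0.000000). Multiply by 1.795196: (0.421565, 0.000000). P_3(cos γ) = 0.421565

0.421565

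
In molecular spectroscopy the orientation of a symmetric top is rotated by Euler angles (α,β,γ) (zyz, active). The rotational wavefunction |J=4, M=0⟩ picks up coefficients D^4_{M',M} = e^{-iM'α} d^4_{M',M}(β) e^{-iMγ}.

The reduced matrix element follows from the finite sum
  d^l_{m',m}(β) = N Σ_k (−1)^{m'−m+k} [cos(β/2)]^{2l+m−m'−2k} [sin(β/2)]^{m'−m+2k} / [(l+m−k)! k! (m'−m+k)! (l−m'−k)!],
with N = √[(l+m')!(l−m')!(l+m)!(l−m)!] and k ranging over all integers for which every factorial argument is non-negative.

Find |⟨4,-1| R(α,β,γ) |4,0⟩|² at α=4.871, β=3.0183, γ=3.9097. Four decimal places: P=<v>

Split into d^4_{-1,0}(β=3.0183) × two z-phases.
With c≡cos(β/2)=0.061607 and s≡sin(β/2)=0.998100, N=[6·120·24·24]^{1/2}=643.987578
k: max(0,(0)−(-1))=1 … min(4+(0),4−(-1))=4
  k=1: (−1)^0·643.9876/(144)·0.0616^7·0.9981^1 = +0.000000
  k=2: (−1)^1·643.9876/(24)·0.0616^5·0.9981^3 = -0.000024
  k=3: (−1)^2·643.9876/(24)·0.0616^3·0.9981^5 = +0.006215
  k=4: (−1)^3·643.9876/(144)·0.0616^1·0.9981^7 = -0.271874
d^4_{-1,0}(3.0183) = +0.000000 -0.000024 +0.006215 -0.271874 = -0.265682
|D^4_{-1,0}|² = |d^4_{-1,0}(β)|² = (-0.265682)² = 0.070587 (the z-rotation phases have unit modulus)

P=0.0706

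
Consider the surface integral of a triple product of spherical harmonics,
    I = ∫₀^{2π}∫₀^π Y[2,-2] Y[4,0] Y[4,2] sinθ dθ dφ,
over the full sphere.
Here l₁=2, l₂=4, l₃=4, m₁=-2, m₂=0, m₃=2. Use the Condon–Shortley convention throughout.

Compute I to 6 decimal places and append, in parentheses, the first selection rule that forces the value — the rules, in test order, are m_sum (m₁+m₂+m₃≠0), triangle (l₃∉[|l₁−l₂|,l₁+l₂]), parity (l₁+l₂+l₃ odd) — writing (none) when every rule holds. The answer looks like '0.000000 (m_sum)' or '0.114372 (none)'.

m-sum 0 ✓  L=10 even ✓  2≤4≤6 ✓
Π(2lᵢ+1) = 5×9×9 = 405
triangle coeff Δ(2,4,4) = 1/13860
Σ_t [0,2]: t=0:+1/192 t=1:−1/36 t=2:+1/192 = -5/288
(3j)²=20/693 [(2 4 4; 0 0 0)], sign=-1
Σ_t [2,2]: t=2:+1/192 = 1/192
(3j)²=3/77 [(2 4 4; -2 0 2)], sign=+1
⇒ 4πI² = 2700/5929
I = (-1)√(2700/5929/(4π)) = -0.19036462
No selection rule forces the value: the integral is nonzero (none).

-0.190365 (none)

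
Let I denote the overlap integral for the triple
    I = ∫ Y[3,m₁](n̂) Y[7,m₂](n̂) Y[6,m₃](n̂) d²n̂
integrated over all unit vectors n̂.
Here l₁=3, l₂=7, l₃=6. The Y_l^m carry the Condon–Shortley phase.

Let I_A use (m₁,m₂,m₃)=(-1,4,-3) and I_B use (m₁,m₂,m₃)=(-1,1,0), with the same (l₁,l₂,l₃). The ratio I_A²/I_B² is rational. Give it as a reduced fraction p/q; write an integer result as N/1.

4455/1183

l's match ⇒ only the (l;m) 3-j factors differ between A and B.
A: triangle coeff Δ(3,7,6) = 1/2042040; Σ_t [2,4]: t=2:+1/2903040 t=3:−1/483840 t=4:+1/1451520 = -1/967680; (3j)²=81/6188 [(3 7 6; -1 4 -3)], sign=+1
B: triangle coeff Δ(3,7,6) = 1/2042040; Σ_t [2,4]: t=2:+1/138240 t=3:−1/86400 t=4:+1/829440 = -13/4147200; (3j)²=13/3740 [(3 7 6; -1 1 0)], sign=-1
I_A²/I_B² = (81/6188)/(13/3740) = 4455/1183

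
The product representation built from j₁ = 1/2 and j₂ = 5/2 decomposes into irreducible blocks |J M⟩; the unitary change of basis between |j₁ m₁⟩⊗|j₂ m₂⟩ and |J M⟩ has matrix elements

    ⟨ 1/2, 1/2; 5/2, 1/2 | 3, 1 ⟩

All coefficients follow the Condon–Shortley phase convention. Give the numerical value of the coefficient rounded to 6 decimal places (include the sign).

j₁+j₂−J=0  J+j₁−j₂=1  J−j₁+j₂=5  j₁+j₂+J+1=7
(j₁±m₁, j₂±m₂, J±M) = (1,0,3,2,4,2)
P² = 96
sum k=0..0:
  [0] +1/12 = 1/12
S = 1/12
C² = P²·S² = 2/3 ; C = +0.816497

+√(2/3) = +0.816497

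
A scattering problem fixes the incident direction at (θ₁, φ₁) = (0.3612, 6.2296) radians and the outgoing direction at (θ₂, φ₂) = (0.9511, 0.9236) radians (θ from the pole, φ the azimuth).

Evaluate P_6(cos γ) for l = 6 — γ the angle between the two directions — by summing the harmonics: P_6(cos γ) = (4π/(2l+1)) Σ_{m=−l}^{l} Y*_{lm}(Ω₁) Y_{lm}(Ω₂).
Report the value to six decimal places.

Term-by-term m-sum for l=6 (normalisation 4π/13 = 0.966644):
  m=-6: Y*=0.00089 - 0.00030j  Y=0.10367 + 0.09496j  product 0.00012 + 0.00005j
  m=-5: Y*=0.00832 - 0.00228j  Y=-0.03275 + 0.34591j  product 0.00052 + 0.00295j
  m=-4: Y*=0.04691 - 0.01021j  Y=-0.36142 + 0.22299j  product -0.01468 + 0.01415j
  m=-3: Y*=0.17591 - 0.02852j  Y=-0.13514 - 0.05254j  product -0.02527 - 0.00539j
  m=-2: Y*=0.42546 - 0.04577j  Y=0.07757 + 0.27344j  product 0.04552 + 0.11279j
  m=-1: Y*=0.54655 - 0.02931j  Y=-0.16027 + 0.21206j  product -0.08138 + 0.12060j
  m=+0: Y*=0.02952 + 0.00000j  Y=0.21885 + 0.00000j  product 0.00646 + 0.00000j
  m=+1: Y*=-0.54655 - 0.02931j  Y=0.16027 + 0.21206j  product -0.08138 - 0.12060j
  m=+2: Y*=0.42546 + 0.04577j  Y=0.07757 - 0.27344j  product 0.04552 - 0.11279j
  m=+3: Y*=-0.17591 - 0.02852j  Y=0.13514 - 0.05254j  product -0.02527 + 0.00539j
  m=+4: Y*=0.04691 + 0.01021j  Y=-0.36142 - 0.22299j  product -0.01468 - 0.01415j
  m=+5: Y*=-0.00832 - 0.00228j  Y=0.03275 + 0.34591j  product 0.00052 - 0.00295j
  m=+6: Y*=0.00089 + 0.00030j  Y=0.10367 - 0.09496j  product 0.00012 - 0.00005j
Accumulated sum -0.14388 + 0.00000j; after 4π/(2l+1) scaling, -0.13908 + 0.00000j ⇒ P_6 = -0.139082

-0.139082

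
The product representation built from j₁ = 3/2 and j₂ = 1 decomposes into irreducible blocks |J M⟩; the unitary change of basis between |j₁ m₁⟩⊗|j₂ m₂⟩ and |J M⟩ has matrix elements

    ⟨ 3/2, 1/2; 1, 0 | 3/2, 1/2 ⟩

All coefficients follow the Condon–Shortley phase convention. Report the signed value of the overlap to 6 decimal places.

j₁+j₂−J=1  J+j₁−j₂=2  J−j₁+j₂=1  j₁+j₂+J+1=5
(j₁±m₁, j₂±m₂, J±M) = (2,1,1,1,2,1)
P² = 4/15
sum k=0..1:
  [0] +1/1 = 1
  [1] −1/2 = -1/2
S = 1/2
C² = P²·S² = 1/15 ; C = +0.258199

+0.258199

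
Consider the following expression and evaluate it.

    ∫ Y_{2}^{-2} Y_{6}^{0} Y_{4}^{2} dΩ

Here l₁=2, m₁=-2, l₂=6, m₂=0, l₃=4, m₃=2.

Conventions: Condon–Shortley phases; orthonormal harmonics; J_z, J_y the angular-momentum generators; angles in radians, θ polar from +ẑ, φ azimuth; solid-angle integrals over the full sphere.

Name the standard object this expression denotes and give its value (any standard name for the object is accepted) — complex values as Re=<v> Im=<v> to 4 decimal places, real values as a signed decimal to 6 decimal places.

Gaunt coefficient, +0.061597

This is a Gaunt coefficient — the integral of a triple product of spherical harmonics over the sphere.
Checks pass: Σm=0; 12 even; l₃=4∈[4,8].
(2·2+1)(2·6+1)(2·4+1) = 585
Δ: 4! 0! 8! / 13! → 1/6435
sum: t=2:+1/2304 = 1/2304
3j²(2 6 4; 0 0 0) = Δ·Π!·Σ² = 5/143  (sign +1)
sum: t=4:+1/34560 = 1/34560
3j²(2 6 4; -2 0 2) = Δ·Π!·Σ² = 1/429  (sign +1)
combine: 4πI² = 585·5/143·1/429 = 75/1573
take √, sign +1: I = 0.06159725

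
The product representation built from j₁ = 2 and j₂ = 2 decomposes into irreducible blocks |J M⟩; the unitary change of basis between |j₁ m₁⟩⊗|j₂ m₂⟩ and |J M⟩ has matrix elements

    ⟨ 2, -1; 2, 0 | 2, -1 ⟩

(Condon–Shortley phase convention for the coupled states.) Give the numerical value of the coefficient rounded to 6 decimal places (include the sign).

triangle: 2!·2!·2!/7! = 8/5040
(j±m)!: 1!·3!·2!·2!·1!·3! = 144
prefactor² = (2J+1)·Δ·N² = 8/7
  k=1: −1/(1!·1!·2!·1!·0!·1!) = -1/2
  k=2: +1/(2!·0!·1!·0!·1!·2!) = 1/4
Σ = -1/4  ⇒  CG² = 8/7·(-1/4)² = 1/14
CG = −√(1/14) = -0.267261

-0.267261  (= −√(1/14))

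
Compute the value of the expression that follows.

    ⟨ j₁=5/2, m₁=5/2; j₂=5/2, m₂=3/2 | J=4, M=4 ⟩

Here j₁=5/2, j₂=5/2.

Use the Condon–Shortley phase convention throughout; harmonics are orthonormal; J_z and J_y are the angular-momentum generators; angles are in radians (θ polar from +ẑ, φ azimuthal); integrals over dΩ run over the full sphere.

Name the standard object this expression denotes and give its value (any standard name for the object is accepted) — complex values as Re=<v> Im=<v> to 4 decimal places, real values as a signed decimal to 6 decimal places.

This is a Clebsch–Gordan (vector-coupling) coefficient.
√[9·1!4!4!/10! · 5!0!4!1!8!0!] = √(165888)
  +(−1)^0/∏(0,1,0,4,4,0)! = 1/576  (running 1/576)
⟨..|..⟩ = √(165888)·(1/576) = +0.707107

Clebsch–Gordan coefficient, +√(1/2) ≈ +0.707107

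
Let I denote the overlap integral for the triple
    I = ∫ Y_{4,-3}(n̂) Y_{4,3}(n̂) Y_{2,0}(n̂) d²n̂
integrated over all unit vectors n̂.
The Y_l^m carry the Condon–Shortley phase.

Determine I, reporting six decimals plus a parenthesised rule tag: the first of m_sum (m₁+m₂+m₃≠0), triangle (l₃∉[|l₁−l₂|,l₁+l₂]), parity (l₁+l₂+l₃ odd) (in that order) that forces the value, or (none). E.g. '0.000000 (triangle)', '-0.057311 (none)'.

m-sum 0 ✓  L=10 even ✓  0≤2≤8 ✓
Π(2lᵢ+1) = 9×9×5 = 405
triangle coeff Δ(4,4,2) = 1/13860
Σ_t [2,4]: t=2:+1/192 t=3:−1/36 t=4:+1/192 = -5/288
(3j)²=20/693 [(4 4 2; 0 0 0)], sign=-1
Σ_t [5,6]: t=5:−1/480 t=6:+1/720 = -1/1440
(3j)²=7/1980 [(4 4 2; -3 3 0)], sign=-1
⇒ 4πI² = 5/121
I = (+1)√(5/121/(4π)) = 0.05734392
No selection rule forces the value: the integral is nonzero (none).

0.057344 (none)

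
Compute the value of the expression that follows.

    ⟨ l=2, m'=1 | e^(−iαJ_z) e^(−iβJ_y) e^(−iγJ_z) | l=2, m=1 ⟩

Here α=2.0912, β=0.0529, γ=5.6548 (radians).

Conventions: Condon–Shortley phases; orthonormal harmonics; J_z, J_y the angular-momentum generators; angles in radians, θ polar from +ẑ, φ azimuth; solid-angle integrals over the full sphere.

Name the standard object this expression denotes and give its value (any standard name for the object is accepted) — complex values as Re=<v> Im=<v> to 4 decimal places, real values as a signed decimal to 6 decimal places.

Wigner D-matrix element, Re=0.1074 Im=-0.9907

This is a Wigner D-matrix element — the rotation-matrix element ⟨l m'| R(α,β,γ) |l m⟩ in the angular-momentum basis.
First d^2_{1,1}(β=0.0529), then the phase factors e^{-i(1)α} and e^{-i(1)γ}:
c=cos(0.052900/2)=0.999650, s=sin(0.052900/2)=0.026447; N=√[6·1·6·1]=6.000000
k∈{0,1} keeps every argument non-negative
  k=0: (−1)^0·6.0000/(6)·0.9997^4·0.0264^0 = +0.998602
  k=1: (−1)^1·6.0000/(2)·0.9997^2·0.0264^2 = -0.002097
d^2_{1,1}(0.0529) = +0.998602 -0.002097 = +0.996505
D = (-0.497230-0.867619i)·(+0.996505)·(+0.808978+0.587839i) = +0.107395-0.990701i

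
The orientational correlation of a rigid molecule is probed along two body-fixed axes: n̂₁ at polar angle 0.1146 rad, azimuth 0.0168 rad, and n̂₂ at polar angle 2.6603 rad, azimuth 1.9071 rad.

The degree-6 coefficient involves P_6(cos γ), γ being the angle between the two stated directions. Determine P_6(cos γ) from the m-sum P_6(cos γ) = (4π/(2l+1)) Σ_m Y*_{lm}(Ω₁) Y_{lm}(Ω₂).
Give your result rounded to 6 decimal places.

-0.256255

Summing Y*_{l m}(θ₁,φ₁)·Y_{l m}(θ₂,φ₂) over m ∈ [−6, 6]; prefactor 4π/(2·6+1) = 0.966644:
  m=-6: (0.00000 + 0.00000j) × (0.00206 + 0.00429j) = 0.00000 + 0.00000j  (running Σ = 0.00000 + 0.00000j)
  m=-5: (0.00003 + 0.00000j) × (0.03134 - 0.00348j) = 0.00000 - 0.00000j  (running Σ = 0.00000 - 0.00000j)
  m=-4: (0.00060 + 0.00004j) × (0.02801 - 0.12205j) = 0.00002 - 0.00007j  (running Σ = 0.00002 - 0.00007j)
  m=-3: (0.00759 + 0.00038j) × (-0.27352 - 0.17220j) = -0.00201 - 0.00141j  (running Σ = -0.00199 - 0.00148j)
  m=-2: (0.06545 + 0.00220j) × (-0.39467 + 0.31436j) = -0.02652 + 0.01971j  (running Σ = -0.02851 + 0.01822j)
  m=-1: (0.35259 + 0.00592j) × (0.10045 + 0.28735j) = 0.03372 + 0.10191j  (running Σ = 0.00520 + 0.12014j)
  m=0: (0.88154 + 0.00000j) × (-0.31253 + 0.00000j) = -0.27551 + 0.00000j  (running Σ = -0.27030 + 0.12014j)
  m=1: (-0.35259 + 0.00592j) × (-0.10045 + 0.28735j) = 0.03372 - 0.10191j  (running Σ = -0.23659 + 0.01822j)
  m=2: (0.06545 - 0.00220j) × (-0.39467 - 0.31436j) = -0.02652 - 0.01971j  (running Σ = -0.26311 - 0.00148j)
  m=3: (-0.00759 + 0.00038j) × (0.27352 - 0.17220j) = -0.00201 + 0.00141j  (running Σ = -0.26512 - 0.00007j)
  m=4: (0.00060 - 0.00004j) × (0.02801 + 0.12205j) = 0.00002 + 0.00007j  (running Σ = -0.26510 - 0.00000j)
  m=5: (-0.00003 + 0.00000j) × (-0.03134 - 0.00348j) = 0.00000 + 0.00000j  (running Σ = -0.26510 + 0.00000j)
  m=6: (0.00000 - 0.00000j) × (0.00206 - 0.00429j) = 0.00000 - 0.00000j  (running Σ = -0.26510 + 0.00000j)
Accumulated sum -0.26510 + 0.00000j; after 4π/(2l+1) scaling, -0.25625 + 0.00000j ⇒ P_6 = -0.256255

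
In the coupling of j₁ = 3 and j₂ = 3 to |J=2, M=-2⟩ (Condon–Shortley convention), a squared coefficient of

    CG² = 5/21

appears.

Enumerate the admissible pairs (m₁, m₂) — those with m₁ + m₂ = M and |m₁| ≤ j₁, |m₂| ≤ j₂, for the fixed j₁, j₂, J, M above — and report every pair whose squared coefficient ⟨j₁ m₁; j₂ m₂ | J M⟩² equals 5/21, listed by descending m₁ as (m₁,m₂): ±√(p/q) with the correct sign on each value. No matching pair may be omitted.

(0,-2): −√(5/21); (-2,0): −√(5/21)

Admissible pairs with m₁+m₂ = M = -2: (-3,1), (-2,0), (-1,-1), (0,-2), (1,-3)
  (m₁,m₂)=(1,-3): CG² = 5/42, CG = +√(5/42)
  (m₁,m₂)=(0,-2): CG² = 5/21, CG = −√(5/21)   ← matches the target
  (m₁,m₂)=(-1,-1): CG² = 2/7, CG = +√(2/7)
  (m₁,m₂)=(-2,0): CG² = 5/21, CG = −√(5/21)   ← matches the target
  (m₁,m₂)=(-3,1): CG² = 5/42, CG = +√(5/42)
Pairs with CG² = 5/21: (0,-2): −√(5/21); (-2,0): −√(5/21)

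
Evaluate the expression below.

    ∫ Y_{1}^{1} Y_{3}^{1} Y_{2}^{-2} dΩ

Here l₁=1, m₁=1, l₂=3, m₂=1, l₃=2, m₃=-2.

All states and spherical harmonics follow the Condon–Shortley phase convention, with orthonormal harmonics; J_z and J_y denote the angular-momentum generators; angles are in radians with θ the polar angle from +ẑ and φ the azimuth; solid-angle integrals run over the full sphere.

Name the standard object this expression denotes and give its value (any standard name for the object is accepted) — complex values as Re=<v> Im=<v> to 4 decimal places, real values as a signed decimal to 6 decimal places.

Gaunt coefficient, -0.082589

This is a Gaunt coefficient — the integral of a triple product of spherical harmonics over the sphere.
Rules hold: Σm=0, L=6 even, 2≤2≤4.
N = 3·7·5 = 105
Δ = 2!·0!·4!/7! = 1/105
Racah Σ t=1..1: t=1:−1/4 = -1/4
⇒ 3j(1 3 2; 0 0 0)² = 3/35, sgn -1
Racah Σ t=0..0: t=0:+1/48 = 1/48
⇒ 3j(1 3 2; 1 1 -2)² = 1/105, sgn +1
4πI² = N·(3j₀)²·(3jₘ)² = 3/35
I = -1·√(0.0857143/4π) = -0.08258890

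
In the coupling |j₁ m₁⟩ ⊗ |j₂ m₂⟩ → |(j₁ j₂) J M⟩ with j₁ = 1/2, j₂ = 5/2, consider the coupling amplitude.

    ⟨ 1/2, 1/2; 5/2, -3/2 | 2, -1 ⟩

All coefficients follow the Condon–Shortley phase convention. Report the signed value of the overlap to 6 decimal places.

triangle: 1!×0!×4!/6! = 24/720
(j±m)!: 1!×0!×1!×4!×1!×3! = 144
prefactor² = (2J+1)×Δ×N² = 24
  k=0: +1/(0!×1!×0!×1!×0!×3!) = 1/6
Σ = 1/6  ⇒  CG² = 24×(1/6)² = 2/3
CG = +√(2/3) = +0.816497

+0.816497  (= +√(2/3))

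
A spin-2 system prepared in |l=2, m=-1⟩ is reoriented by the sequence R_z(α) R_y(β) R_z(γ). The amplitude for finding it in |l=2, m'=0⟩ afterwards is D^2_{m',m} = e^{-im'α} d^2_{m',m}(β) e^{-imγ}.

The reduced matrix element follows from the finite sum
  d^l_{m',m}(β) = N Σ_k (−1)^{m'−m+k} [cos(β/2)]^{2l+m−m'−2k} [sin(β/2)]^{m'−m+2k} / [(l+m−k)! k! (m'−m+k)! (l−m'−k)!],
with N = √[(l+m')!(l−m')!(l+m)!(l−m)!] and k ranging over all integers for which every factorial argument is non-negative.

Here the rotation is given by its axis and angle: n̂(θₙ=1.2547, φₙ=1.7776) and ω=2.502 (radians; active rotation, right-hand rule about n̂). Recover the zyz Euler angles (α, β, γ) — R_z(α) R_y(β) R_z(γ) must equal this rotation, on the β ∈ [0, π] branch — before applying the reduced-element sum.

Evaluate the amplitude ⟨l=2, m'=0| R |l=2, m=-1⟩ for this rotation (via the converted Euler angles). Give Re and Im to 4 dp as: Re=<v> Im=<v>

Re=0.5113 Im=0.3113

Axis–angle → zyz. n̂ = (sinθₙcosφₙ, sinθₙsinφₙ, cosθₙ) = (-0.195160, +0.930204, +0.310859), ω = 2.5020.
R = I cosω + sinω [n̂]ₓ + (1−cosω) n̂n̂ᵀ gives
  R = [-0.733693, -0.512736, +0.445867; -0.141652, +0.757188, +0.637653; -0.664552, +0.404683, -0.628173]
β = atan2(√(R₁₃²+R₂₃²), R₃₃) = 2.250000; α = atan2(R₂₃, R₁₃) mod 2π = 0.960586; γ = atan2(R₃₂, −R₃₁) mod 2π = 0.546979
Split into d^2_{0,-1}(β=2.2500) × two z-phases.
Half-angle: c=0.431177, s=0.902268. N=√(2·2·1·6)=4.898979
The bounds max(0,m−m')=0 and min(l+m,l−m')=1 give 2 terms
  k=0: (−1)^1·4.8990/(2)·0.4312^3·0.9023^1 = -0.177165
  k=1: (−1)^2·4.8990/(2)·0.4312^1·0.9023^3 = +0.775777
d^2_{0,-1}(2.2500) = -0.177165 +0.775777 = +0.598612
Attach z-rotation phases: D = e^{-i(0)(0.9606)}·(+0.598612)·e^{-i(-1)(0.5470)} = +0.511275+0.311344i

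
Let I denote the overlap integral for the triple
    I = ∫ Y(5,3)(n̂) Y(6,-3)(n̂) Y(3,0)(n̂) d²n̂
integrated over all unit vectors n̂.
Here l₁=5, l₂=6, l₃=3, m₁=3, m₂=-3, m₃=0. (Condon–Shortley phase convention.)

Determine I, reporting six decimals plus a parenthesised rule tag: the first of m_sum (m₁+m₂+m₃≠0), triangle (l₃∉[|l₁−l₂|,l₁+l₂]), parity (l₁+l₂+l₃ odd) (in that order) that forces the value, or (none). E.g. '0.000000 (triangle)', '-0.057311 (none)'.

Checks pass: Σm=0; 14 even; l₃=3∈[1,11].
(2·5+1)(2·6+1)(2·3+1) = 1001
Δ: 8! 2! 4! / 15! → 1/675675
sum: t=3:−1/8640 t=4:+1/2304 t=5:−1/8640 = 7/34560
3j²(5 6 3; 0 0 0) = Δ·Π!·Σ² = 7/429  (sign -1)
sum: t=0:+1/483840 t=1:−1/20160 t=2:+1/17280 = 1/96768
3j²(5 6 3; 3 -3 0) = Δ·Π!·Σ² = 1/1001  (sign -1)
combine: 4πI² = 1001·7/429·1/1001 = 7/429
take √, sign +1: I = 0.03603425
No selection rule forces the value: the integral is nonzero (none).

0.036034 (none)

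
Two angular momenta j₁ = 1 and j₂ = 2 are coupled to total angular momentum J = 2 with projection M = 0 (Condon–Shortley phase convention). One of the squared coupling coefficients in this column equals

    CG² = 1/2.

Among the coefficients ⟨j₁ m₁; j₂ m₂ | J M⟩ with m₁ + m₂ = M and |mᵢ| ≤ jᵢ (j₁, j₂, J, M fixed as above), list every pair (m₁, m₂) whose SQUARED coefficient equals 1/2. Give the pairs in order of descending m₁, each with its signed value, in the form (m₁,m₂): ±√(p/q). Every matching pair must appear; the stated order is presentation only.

(1,-1): +√(1/2); (-1,1): −√(1/2)

Admissible pairs with m₁+m₂ = M = 0: (-1,1), (0,0), (1,-1)
  (m₁,m₂)=(1,-1): CG² = 1/2, CG = +√(1/2)   ← matches the target
  (m₁,m₂)=(0,0): CG² = 0/1, CG = 0
  (m₁,m₂)=(-1,1): CG² = 1/2, CG = −√(1/2)   ← matches the target
Pairs with CG² = 1/2: (1,-1): +√(1/2); (-1,1): −√(1/2)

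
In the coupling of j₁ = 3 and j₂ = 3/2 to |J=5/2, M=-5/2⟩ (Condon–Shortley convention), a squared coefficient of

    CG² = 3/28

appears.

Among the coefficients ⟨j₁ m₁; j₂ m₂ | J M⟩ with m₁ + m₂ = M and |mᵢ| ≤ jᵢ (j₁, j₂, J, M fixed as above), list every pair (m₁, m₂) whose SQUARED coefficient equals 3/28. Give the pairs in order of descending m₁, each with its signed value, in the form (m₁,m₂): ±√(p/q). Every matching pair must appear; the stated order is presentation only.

Admissible pairs with m₁+m₂ = M = -5/2: (-3,1/2), (-2,-1/2), (-1,-3/2)
  (m₁,m₂)=(-1,-3/2): CG² = 3/28, CG = +√(3/28)   ← matches the target
  (m₁,m₂)=(-2,-1/2): CG² = 5/14, CG = −√(5/14)
  (m₁,m₂)=(-3,1/2): CG² = 15/28, CG = +√(15/28)
Pairs with CG² = 3/28: (-1,-3/2): +√(3/28)

(-1,-3/2): +√(3/28)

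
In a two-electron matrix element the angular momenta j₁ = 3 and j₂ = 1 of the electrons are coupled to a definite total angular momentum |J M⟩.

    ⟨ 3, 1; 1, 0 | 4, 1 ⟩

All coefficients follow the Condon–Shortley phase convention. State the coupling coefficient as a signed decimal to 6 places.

j₁+j₂−J=0  J+j₁−j₂=6  J−j₁+j₂=2  j₁+j₂+J+1=9
(j₁±m₁, j₂±m₂, J±M) = (4,2,1,1,5,3)
P² = 8640/7
sum k=0..0:
  [0] +1/48 = 1/48
S = 1/48
C² = P²·S² = 15/28 ; C = +0.731925

+√(15/28) = +0.731925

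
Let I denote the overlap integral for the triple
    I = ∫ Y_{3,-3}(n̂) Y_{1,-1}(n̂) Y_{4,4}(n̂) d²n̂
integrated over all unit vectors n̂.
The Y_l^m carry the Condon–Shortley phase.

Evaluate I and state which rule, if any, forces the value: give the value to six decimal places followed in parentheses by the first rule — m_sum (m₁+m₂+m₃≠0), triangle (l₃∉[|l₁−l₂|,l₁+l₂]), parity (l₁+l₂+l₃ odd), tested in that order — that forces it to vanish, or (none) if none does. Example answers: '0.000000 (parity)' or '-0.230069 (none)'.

m-sum 0 ✓  L=8 even ✓  2≤4≤4 ✓
Π(2lᵢ+1) = 7×3×9 = 189
triangle coeff Δ(3,1,4) = 1/252
Σ_t [0,0]: t=0:+1/36 = 1/36
(3j)²=4/63 [(3 1 4; 0 0 0)], sign=+1
Σ_t [0,0]: t=0:+1/1440 = 1/1440
(3j)²=1/9 [(3 1 4; -3 -1 4)], sign=+1
⇒ 4πI² = 4/3
I = (+1)√(4/3/(4π)) = 0.32573501
No selection rule forces the value: the integral is nonzero (none).

0.325735 (none)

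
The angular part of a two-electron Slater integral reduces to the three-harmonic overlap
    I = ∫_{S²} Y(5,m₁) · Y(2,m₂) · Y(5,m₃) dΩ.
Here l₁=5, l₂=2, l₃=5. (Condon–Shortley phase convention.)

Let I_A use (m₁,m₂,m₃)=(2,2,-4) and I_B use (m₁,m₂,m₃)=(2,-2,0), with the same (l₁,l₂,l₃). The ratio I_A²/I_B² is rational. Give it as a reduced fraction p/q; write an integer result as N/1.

Same 5,2,5: normalisation and zero-m 3j drop out of the ratio.
A: Δ: 2! 8! 2! / 13! → 1/38610; sum: t=2:+1/20160 = 1/20160; 3j²(5 2 5; 2 2 -4) = Δ·Π!·Σ² = 12/715  (sign -1)
B: Δ: 2! 8! 2! / 13! → 1/38610; sum: t=0:+1/2880 = 1/2880; 3j²(5 2 5; 2 -2 0) = Δ·Π!·Σ² = 14/429  (sign -1)
I_A²/I_B² = (12/715)/(14/429) = 18/35

18/35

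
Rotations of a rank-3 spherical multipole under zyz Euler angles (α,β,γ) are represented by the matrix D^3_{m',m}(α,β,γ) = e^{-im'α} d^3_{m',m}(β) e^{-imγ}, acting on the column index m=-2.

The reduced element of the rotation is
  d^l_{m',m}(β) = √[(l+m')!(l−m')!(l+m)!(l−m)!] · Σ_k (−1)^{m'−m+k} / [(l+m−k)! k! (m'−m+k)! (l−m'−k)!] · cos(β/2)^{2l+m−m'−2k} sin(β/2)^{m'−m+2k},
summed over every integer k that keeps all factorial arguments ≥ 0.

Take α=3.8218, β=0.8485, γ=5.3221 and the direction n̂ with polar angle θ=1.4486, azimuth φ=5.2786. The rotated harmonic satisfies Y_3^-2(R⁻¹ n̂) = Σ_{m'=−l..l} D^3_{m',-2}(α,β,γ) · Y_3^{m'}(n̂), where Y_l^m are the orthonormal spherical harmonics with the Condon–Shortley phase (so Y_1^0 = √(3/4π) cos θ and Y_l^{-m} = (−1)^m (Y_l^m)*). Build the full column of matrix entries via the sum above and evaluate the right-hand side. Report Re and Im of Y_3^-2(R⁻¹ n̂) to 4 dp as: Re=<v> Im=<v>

Re=0.0618 Im=0.1523

Need the full column D^3_{m',-2} for m'=−3..3 at α=3.8218, β=0.8485, γ=5.3221.
cos(β/2)=0.911348, sin(β/2)=0.411637
d^3_{-3,-2}: single k=1 term ⇒ +0.633886;  D = -0.629444-0.074909i
d^3_{-2,-2}: k∈[0..1] ⇒ +0.572934 -0.584435 = -0.011501;  D = -0.009733+0.006126i
d^3_{-1,-2}: k∈[0..1] ⇒ -0.818343 +0.333908 = -0.484435;  D = +0.156443-0.458479i
d^3_{0,-2}: k∈[0..1] ⇒ +0.640216 -0.130614 = +0.509603;  D = -0.175399-0.478466i
d^3_{1,-2}: k∈[0..1] ⇒ -0.333908 +0.034061 = -0.299847;  D = -0.257302-0.153960i
d^3_{2,-2}: k∈[0..1] ⇒ +0.119233 -0.004865 = +0.114368;  D = -0.113233+0.016072i
d^3_{3,-2}: single k=0 term ⇒ -0.026384;  D = -0.017976+0.019312i
Y_3^{m'}(θ=1.4486,φ=5.2786) and Σ D·Y over m':
  (-0.6294-0.0749i)·(-0.4046+0.0520i)  (-0.0097+0.0061i)·(-0.0521+0.1111i)  (+0.1564-0.4585i)·(-0.1593-0.2506i)  (-0.1754-0.4785i)·(-0.1331+0.0000i)  (-0.2573-0.1540i)·(+0.1593-0.2506i)  (-0.1132+0.0161i)·(-0.0521-0.1111i)  (-0.0180+0.0193i)·(+0.4046+0.0520i)
Y_3^-2(R⁻¹ n̂) = +0.061781+0.152255i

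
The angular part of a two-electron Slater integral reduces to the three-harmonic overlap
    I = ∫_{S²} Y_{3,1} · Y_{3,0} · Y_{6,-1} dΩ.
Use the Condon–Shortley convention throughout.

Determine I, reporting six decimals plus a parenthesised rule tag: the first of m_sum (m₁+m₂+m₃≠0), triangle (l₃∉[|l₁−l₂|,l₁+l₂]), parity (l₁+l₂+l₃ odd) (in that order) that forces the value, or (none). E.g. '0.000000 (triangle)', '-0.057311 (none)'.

-0.221775 (none)

Checks pass: Σm=0; 12 even; l₃=6∈[0,6].
(2·3+1)(2·3+1)(2·6+1) = 637
Δ: 0! 6! 6! / 13! → 1/12012
sum: t=0:+1/1296 = 1/1296
3j²(3 3 6; 0 0 0) = Δ·Π!·Σ² = 100/3003  (sign +1)
sum: t=0:+1/1728 = 1/1728
3j²(3 3 6; 1 0 -1) = Δ·Π!·Σ² = 25/858  (sign -1)
combine: 4πI² = 637·100/3003·25/858 = 8750/14157
take √, sign -1: I = -0.22177545
No selection rule forces the value: the integral is nonzero (none).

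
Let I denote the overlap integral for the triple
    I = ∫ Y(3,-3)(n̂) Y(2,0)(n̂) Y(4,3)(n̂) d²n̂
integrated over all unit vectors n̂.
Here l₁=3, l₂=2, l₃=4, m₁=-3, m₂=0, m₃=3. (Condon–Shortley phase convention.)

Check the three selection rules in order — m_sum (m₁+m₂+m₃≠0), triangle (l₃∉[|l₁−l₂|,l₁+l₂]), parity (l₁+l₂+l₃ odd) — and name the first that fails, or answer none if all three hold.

Σmᵢ = 0  ✓
l₃∈[|l₁−l₂|,l₁+l₂]=[1,5], have l₃=4  ✓
Σlᵢ = 9 ⇒ odd  ✗

parity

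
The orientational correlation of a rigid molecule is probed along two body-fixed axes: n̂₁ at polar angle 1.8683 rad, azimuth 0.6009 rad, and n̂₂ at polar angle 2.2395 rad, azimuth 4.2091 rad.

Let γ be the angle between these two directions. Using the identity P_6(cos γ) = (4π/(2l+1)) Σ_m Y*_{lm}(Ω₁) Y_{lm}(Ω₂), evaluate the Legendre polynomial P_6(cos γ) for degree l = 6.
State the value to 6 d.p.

Expand P_6 via completeness: Σ_{m} conj(Y_{6,m}) at Ω₁ times Y_{6,m} at Ω₂ —
  m=-6: Y*=-0.32997 - 0.16505j  Y=0.11188 - 0.01370j  product -0.03918 - 0.01395j
  m=-5: Y*=0.38818 - 0.05355j  Y=0.18056 + 0.25018j  product 0.08349 + 0.08745j
  m=-4: Y*=0.01208 - 0.01099j  Y=-0.18685 + 0.39448j  product 0.00208 + 0.00682j
  m=-3: Y*=-0.07881 + 0.33371j  Y=-0.23910 + 0.01459j  product 0.01398 - 0.08094j
  m=-2: Y*=-0.03254 - 0.08415j  Y=0.11187 + 0.17677j  product 0.01123 - 0.01517j
  m=-1: Y*=-0.25388 - 0.17402j  Y=-0.16003 + 0.29065j  product 0.09121 - 0.04594j
  m=+0: Y*=0.11717 + 0.00000j  Y=0.12324 + 0.00000j  product 0.01444 + 0.00000j
  m=+1: Y*=0.25388 - 0.17402j  Y=0.16003 + 0.29065j  product 0.09121 + 0.04594j
  m=+2: Y*=-0.03254 + 0.08415j  Y=0.11187 - 0.17677j  product 0.01123 + 0.01517j
  m=+3: Y*=0.07881 + 0.33371j  Y=0.23910 + 0.01459j  product 0.01398 + 0.08094j
  m=+4: Y*=0.01208 + 0.01099j  Y=-0.18685 - 0.39448j  product 0.00208 - 0.00682j
  m=+5: Y*=-0.38818 - 0.05355j  Y=-0.18056 + 0.25018j  product 0.08349 - 0.08745j
  m=+6: Y*=-0.32997 + 0.16505j  Y=0.11188 + 0.01370j  product -0.03918 + 0.01395j
Accumulated sum 0.34004 + 0.00000j; after 4π/(2l+1) scaling, 0.32870 + 0.00000j ⇒ P_6 = 0.328699

0.328699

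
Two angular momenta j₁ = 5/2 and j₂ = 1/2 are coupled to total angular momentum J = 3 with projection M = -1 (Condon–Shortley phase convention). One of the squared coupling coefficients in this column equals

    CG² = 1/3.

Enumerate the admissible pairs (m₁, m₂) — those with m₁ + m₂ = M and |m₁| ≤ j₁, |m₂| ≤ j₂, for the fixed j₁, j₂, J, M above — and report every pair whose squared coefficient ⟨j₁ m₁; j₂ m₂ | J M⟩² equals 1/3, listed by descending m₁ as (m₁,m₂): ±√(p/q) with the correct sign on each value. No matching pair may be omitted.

Admissible pairs with m₁+m₂ = M = -1: (-3/2,1/2), (-1/2,-1/2)
  (m₁,m₂)=(-1/2,-1/2): CG² = 2/3, CG = +√(2/3)
  (m₁,m₂)=(-3/2,1/2): CG² = 1/3, CG = +√(1/3)   ← matches the target
Pairs with CG² = 1/3: (-3/2,1/2): +√(1/3)

(-3/2,1/2): +√(1/3)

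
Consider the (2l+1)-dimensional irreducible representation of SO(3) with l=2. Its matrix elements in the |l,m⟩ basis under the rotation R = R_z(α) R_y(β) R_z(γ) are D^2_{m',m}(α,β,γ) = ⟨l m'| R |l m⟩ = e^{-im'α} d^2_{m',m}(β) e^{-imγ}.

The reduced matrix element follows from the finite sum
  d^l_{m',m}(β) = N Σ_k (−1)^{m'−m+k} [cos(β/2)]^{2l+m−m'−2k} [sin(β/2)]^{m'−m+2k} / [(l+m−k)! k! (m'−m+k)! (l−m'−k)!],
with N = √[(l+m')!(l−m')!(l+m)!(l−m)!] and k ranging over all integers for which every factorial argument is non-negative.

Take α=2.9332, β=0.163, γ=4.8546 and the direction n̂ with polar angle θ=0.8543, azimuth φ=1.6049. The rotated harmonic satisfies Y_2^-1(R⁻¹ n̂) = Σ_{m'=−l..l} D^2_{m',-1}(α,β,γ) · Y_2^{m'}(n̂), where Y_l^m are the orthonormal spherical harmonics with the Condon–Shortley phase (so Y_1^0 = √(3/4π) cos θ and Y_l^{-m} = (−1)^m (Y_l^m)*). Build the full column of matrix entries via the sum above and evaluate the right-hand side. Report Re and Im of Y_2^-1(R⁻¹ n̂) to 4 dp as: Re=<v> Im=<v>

Need the full column D^2_{m',-1} for m'=−2..2 at α=2.9332, β=0.1630, γ=4.8546.
cos(β/2)=0.996681, sin(β/2)=0.081410
d^2_{-2,-1}: single k=1 term ⇒ +0.161204;  D = -0.043708-0.155165i
d^2_{-1,-1}: k∈[0..1] ⇒ +0.986789 -0.019751 = +0.967038;  D = +0.063953+0.964921i
d^2_{0,-1}: k∈[0..1] ⇒ -0.197433 +0.001317 = -0.196116;  D = -0.027796+0.194136i
d^2_{1,-1}: k∈[0..1] ⇒ +0.019751 -0.000044 = +0.019707;  D = -0.006769+0.018508i
d^2_{2,-1}: single k=0 term ⇒ -0.001076;  D = -0.000570+0.000912i
Y_2^{m'}(θ=0.8543,φ=1.6049) and Σ D·Y over m':
  (-0.0437-0.1552i)·(-0.2192+0.0150i)  (+0.0640+0.9649i)·(-0.0130-0.3824i)  (-0.0278+0.1941i)·(+0.0927+0.0000i)  (-0.0068+0.0185i)·(+0.0130-0.3824i)  (-0.0006+0.0009i)·(-0.2192-0.0150i)
Y_2^-1(R⁻¹ n̂) = +0.384594+0.016944i

Re=0.3846 Im=0.0169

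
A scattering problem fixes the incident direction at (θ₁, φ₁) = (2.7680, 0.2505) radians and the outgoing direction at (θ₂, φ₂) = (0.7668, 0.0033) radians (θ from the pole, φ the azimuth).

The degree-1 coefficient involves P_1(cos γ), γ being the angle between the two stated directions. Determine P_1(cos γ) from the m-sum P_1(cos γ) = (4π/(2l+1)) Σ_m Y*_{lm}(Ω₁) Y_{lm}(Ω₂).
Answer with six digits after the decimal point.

Expand P_1 via completeness: Σ_{m} conj(Y_{1,m}) at Ω₁ times Y_{1,m} at Ω₂ —
  [-1]  conj(Y_{1,-1})(Ω₁) = +0.122157+0.031257i ; Y_{1,-1}(Ω₂) = +0.239714-0.000791i ; Δ = +0.029308+0.007396i
  [+0]  conj(Y_{1,0})(Ω₁) = -0.454900-0.000000i ; Y_{1,0}(Ω₂) = +0.351860+0.000000i ; Δ = -0.160061-0.000000i
  [+1]  conj(Y_{1,1})(Ω₁) = -0.122157+0.031257i ; Y_{1,1}(Ω₂) = -0.239714-0.000791i ; Δ = +0.029308-0.007396i
Accumulated sum -0.101446+0.000000i; after 4π/(2l+1) scaling, -0.424935+0.000000i ⇒ P_1 = -0.424935

-0.424935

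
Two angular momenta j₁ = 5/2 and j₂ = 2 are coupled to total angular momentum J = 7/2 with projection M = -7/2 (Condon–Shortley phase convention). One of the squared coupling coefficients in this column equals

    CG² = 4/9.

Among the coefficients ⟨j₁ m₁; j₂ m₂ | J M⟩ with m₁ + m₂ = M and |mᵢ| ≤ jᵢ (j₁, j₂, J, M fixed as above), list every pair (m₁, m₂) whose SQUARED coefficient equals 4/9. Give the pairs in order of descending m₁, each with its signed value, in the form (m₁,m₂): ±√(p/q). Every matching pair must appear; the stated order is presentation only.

Admissible pairs with m₁+m₂ = M = -7/2: (-5/2,-1), (-3/2,-2)
  (m₁,m₂)=(-3/2,-2): CG² = 4/9, CG = +√(4/9)   ← matches the target
  (m₁,m₂)=(-5/2,-1): CG² = 5/9, CG = −√(5/9)
Pairs with CG² = 4/9: (-3/2,-2): +√(4/9)

(-3/2,-2): +√(4/9)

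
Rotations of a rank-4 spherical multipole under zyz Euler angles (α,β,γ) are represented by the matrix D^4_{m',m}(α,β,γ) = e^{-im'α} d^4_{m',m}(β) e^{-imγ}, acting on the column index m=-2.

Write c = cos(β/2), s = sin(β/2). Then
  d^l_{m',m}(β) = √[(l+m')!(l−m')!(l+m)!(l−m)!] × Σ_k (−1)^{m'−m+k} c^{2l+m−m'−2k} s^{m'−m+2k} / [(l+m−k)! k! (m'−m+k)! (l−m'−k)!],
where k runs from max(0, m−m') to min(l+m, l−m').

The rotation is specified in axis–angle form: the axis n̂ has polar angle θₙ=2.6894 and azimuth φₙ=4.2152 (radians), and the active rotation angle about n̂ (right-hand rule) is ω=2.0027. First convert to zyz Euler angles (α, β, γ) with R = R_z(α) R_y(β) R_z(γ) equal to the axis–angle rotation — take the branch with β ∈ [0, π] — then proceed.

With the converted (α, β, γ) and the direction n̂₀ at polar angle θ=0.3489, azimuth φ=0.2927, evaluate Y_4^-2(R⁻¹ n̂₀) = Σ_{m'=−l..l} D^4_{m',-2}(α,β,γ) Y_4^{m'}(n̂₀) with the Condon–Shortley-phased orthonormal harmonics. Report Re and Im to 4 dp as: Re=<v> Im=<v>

Axis–angle → zyz. n̂ = (sinθₙcosφₙ, sinθₙsinφₙ, cosθₙ) = (-0.208401, -0.384037, -0.899491), ω = 2.0027.
R = I cosω + sinω [n̂]ₓ + (1−cosω) n̂n̂ᵀ gives
  R = [-0.356989, +0.930427, -0.082848; -0.703356, -0.209379, +0.679302; +0.614695, +0.300775, +0.729167]
β = atan2(√(R₁₃²+R₂₃²), R₃₃) = 0.753692; α = atan2(R₂₃, R₁₃) mod 2π = 1.692157; γ = atan2(R₃₂, −R₃₁) mod 2π = 2.686535
Need the full column D^4_{m',-2} for m'=−4..4 at α=1.6922, β=0.7537, γ=2.6865.
cos(β/2)=0.929830, sin(β/2)=0.367990
d^4_{-4,-2}: single k=2 term ⇒ +0.463096;  D = +0.421961-0.190806i
d^4_{-3,-2}: k∈[1..2] ⇒ +0.827416 -0.388785 = +0.438631;  D = -0.227781-0.374850i
d^4_{-2,-2}: k∈[0..2] ⇒ +0.558763 -1.050204 +0.205612 = -0.285829;  D = +0.224501-0.176911i
d^4_{-1,-2}: k∈[0..2] ⇒ -0.938202 +0.734735 -0.076719 = -0.280186;  D = -0.198785-0.197455i
d^4_{0,-2}: k∈[0..2] ⇒ +0.830259 -0.346774 +0.020368 = +0.503853;  D = +0.309192-0.397829i
d^4_{1,-2}: k∈[0..2] ⇒ -0.489823 +0.115079 -0.003605 = -0.378350;  D = +0.324646+0.194303i
d^4_{2,-2}: k∈[0..2] ⇒ +0.205612 -0.025763 +0.000336 = +0.180185;  D = -0.073136+0.164674i
d^4_{3,-2}: k∈[0..1] ⇒ -0.060894 +0.003179 = -0.057715;  D = -0.055195-0.016868i
d^4_{4,-2}: single k=0 term ⇒ +0.011361;  D = +0.001981-0.011187i
Y_4^{m'}(θ=0.3489,φ=0.2927) and Σ D·Y over m':
  (+0.4220-0.1908i)·(+0.0024-0.0056i)  (-0.2278-0.3749i)·(+0.0300-0.0362i)  (+0.2245-0.1769i)·(+0.1689-0.1119i)  (-0.1988-0.1975i)·(+0.4630-0.1395i)  (+0.3092-0.3978i)·(+0.4023+0.0000i)  (+0.3246+0.1943i)·(-0.4630-0.1395i)  (-0.0731+0.1647i)·(+0.1689+0.1119i)  (-0.0552-0.0169i)·(-0.0300-0.0362i)  (+0.0020-0.0112i)·(+0.0024+0.0056i)
Y_4^-2(R⁻¹ n̂) = -0.150440-0.397726i

Re=-0.1504 Im=-0.3977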